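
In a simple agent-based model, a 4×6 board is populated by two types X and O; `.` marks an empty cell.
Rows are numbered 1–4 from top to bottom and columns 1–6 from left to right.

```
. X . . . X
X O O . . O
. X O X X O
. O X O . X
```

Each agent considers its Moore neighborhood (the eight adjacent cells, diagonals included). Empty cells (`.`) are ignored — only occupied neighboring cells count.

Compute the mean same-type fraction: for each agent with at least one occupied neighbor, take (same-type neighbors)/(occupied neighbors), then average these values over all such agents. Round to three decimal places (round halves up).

(1,2)X 1/3
(1,6)X 0/1
(2,1)X 2/3
(2,2)O 2/5
(2,3)O 2/5
(2,6)O 1/3
(3,2)X 2/6
(3,3)O 4/7
(3,4)X 2/5
(3,5)X 2/5
(3,6)O 1/3
(4,2)O 1/3
(4,3)X 2/5
(4,4)O 1/4
(4,6)X 1/2
Sum over 15 agents: 1/3 + 0/1 + 2/3 + 2/5 + 2/5 + 1/3 + 2/6 + 4/7 + 2/5 + 2/5 + 1/3 + 1/3 + 2/5 + 1/4 + 1/2 = 475/84; mean = 475/84 ÷ 15 = 95/252 = 0.376984… → 0.377.

0.377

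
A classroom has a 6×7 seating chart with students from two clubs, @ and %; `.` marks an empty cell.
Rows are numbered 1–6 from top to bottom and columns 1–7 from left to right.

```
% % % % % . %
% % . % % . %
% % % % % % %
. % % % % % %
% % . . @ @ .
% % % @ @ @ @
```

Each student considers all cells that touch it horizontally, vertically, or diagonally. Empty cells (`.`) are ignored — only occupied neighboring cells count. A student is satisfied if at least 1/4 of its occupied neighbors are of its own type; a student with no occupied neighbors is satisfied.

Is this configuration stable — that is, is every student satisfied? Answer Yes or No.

Row 1: (1,1)% 3/3 satisfied · (1,2)% 4/4 satisfied · (1,3)% 4/4 satisfied · (1,4)% 4/4 satisfied · (1,5)% 3/3 satisfied · (1,7)% 1/1 satisfied
Row 2: (2,1)% 5/5 satisfied · (2,2)% 7/7 satisfied · (2,4)% 7/7 satisfied · (2,5)% 6/6 satisfied · (2,7)% 3/3 satisfied
Row 3: (3,1)% 4/4 satisfied · (3,2)% 6/6 satisfied · (3,3)% 7/7 satisfied · (3,4)% 7/7 satisfied · (3,5)% 7/7 satisfied · (3,6)% 7/7 satisfied · (3,7)% 4/4 satisfied
Row 4: (4,2)% 6/6 satisfied · (4,3)% 6/6 satisfied · (4,4)% 5/6 satisfied · (4,5)% 5/7 satisfied · (4,6)% 5/7 satisfied · (4,7)% 3/4 satisfied
Row 5: (5,1)% 4/4 satisfied · (5,2)% 6/6 satisfied · (5,5)@ 4/7 satisfied · (5,6)@ 4/7 satisfied
Row 6: (6,1)% 3/3 satisfied · (6,2)% 4/4 satisfied · (6,3)% 2/3 satisfied · (6,4)@ 2/3 satisfied · (6,5)@ 4/4 satisfied · (6,6)@ 4/4 satisfied · (6,7)@ 2/2 satisfied
All meet the threshold, so the configuration is stable.

Yes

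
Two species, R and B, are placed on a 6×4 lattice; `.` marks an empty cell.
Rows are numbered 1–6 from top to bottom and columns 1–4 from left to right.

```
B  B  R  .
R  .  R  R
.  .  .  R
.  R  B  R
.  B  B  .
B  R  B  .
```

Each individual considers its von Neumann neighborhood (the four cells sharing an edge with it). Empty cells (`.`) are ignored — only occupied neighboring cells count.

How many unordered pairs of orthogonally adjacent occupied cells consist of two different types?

Scan each occupied cell's neighbors to the right and below so each pair is counted once.
From row 1: 2 unlike of 4 pairs (running 2/4).
From row 2: 0 unlike of 2 pairs (running 2/6).
From row 3: 0 unlike of 1 pairs (running 2/7).
From row 4: 3 unlike of 4 pairs (running 5/11).
From row 5: 1 unlike of 3 pairs (running 6/14).
From row 6: 2 unlike of 2 pairs (running 8/16).
Total adjacent occupied pairs: 16; unlike-type pairs: 8.

8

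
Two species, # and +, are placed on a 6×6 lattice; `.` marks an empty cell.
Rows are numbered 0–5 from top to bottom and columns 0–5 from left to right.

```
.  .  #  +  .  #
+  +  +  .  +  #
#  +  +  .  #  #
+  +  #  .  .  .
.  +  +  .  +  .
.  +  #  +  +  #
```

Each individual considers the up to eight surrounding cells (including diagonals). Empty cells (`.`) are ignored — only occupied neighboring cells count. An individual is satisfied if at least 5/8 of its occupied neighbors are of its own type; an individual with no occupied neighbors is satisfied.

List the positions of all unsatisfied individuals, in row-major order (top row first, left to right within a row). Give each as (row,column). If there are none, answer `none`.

(0,2), (0,5), (1,4), (2,0), (3,2), (5,2), (5,5)

(0,2)# 0/3 unhappy
(0,3)+ 2/3 ok
(0,5)# 1/2 unhappy
(1,0)+ 2/3 ok
(1,1)+ 4/6 ok
(1,2)+ 4/5 ok
(1,4)+ 1/5 unhappy
(1,5)# 3/4 ok
(2,0)# 0/5 unhappy
(2,1)+ 6/8 ok
(2,2)+ 4/5 ok
(2,4)# 2/3 ok
(2,5)# 2/3 ok
(3,0)+ 3/4 ok
(3,1)+ 5/7 ok
(3,2)# 0/5 unhappy
(4,1)+ 4/6 ok
(4,2)+ 4/6 ok
(4,4)+ 2/3 ok
(5,1)+ 2/3 ok
(5,2)# 0/4 unhappy
(5,3)+ 3/4 ok
(5,4)+ 2/3 ok
(5,5)# 0/2 unhappy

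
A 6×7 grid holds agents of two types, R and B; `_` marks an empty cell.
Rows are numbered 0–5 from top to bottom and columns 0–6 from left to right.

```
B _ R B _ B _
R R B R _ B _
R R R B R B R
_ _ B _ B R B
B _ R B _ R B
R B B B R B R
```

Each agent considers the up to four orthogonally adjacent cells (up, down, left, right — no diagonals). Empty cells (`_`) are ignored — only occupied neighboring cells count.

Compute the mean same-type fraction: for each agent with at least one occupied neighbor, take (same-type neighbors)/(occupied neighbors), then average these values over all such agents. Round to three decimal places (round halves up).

0.294

(0,0)B 0/1
(0,2)R 0/2
(0,3)B 0/2
(0,5)B 1/1
(1,0)R 2/3
(1,1)R 2/3
(1,2)B 0/4
(1,3)R 0/3
(1,5)B 2/2
(2,0)R 2/2
(2,1)R 3/3
(2,2)R 1/4
(2,3)B 0/3
(2,4)R 0/3
(2,5)B 1/4
(2,6)R 0/2
(3,2)B 0/2
(3,4)B 0/2
(3,5)R 1/4
(3,6)B 1/3
(4,0)B 0/1
(4,2)R 0/3
(4,3)B 1/2
(4,5)R 1/3
(4,6)B 1/3
(5,0)R 0/2
(5,1)B 1/2
(5,2)B 2/3
(5,3)B 2/3
(5,4)R 0/2
(5,5)B 0/3
(5,6)R 0/2
Sum over 32 agents: 0/1 + 0/2 + 0/2 + 1/1 + 2/3 + 2/3 + 0/4 + 0/3 + 2/2 + 2/2 + 3/3 + 1/4 + 0/3 + 0/3 + 1/4 + 0/2 + 0/2 + 0/2 + 1/4 + 1/3 + 0/1 + 0/3 + 1/2 + 1/3 + 1/3 + 0/2 + 1/2 + 2/3 + 2/3 + 0/2 + 0/3 + 0/2 = 113/12; mean = 113/12 ÷ 32 = 113/384 = 0.294270… → 0.294.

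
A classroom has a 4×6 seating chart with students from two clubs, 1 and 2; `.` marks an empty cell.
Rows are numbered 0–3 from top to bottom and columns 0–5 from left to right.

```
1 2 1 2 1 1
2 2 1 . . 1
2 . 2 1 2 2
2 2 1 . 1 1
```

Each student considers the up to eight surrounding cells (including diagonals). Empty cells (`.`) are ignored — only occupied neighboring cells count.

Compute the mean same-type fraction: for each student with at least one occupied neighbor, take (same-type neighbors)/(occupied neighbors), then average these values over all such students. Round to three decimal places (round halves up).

Row 0: (0,0)1 0/3 · (0,1)2 2/5 · (0,2)1 1/4 · (0,3)2 0/3 · (0,4)1 2/3 · (0,5)1 2/2
Row 1: (1,0)2 3/4 · (1,1)2 4/7 · (1,2)1 2/6 · (1,5)1 2/4
Row 2: (2,0)2 4/4 · (2,2)2 2/5 · (2,3)1 3/5 · (2,4)2 1/5 · (2,5)2 1/4
Row 3: (3,0)2 2/2 · (3,1)2 3/4 · (3,2)1 1/3 · (3,4)1 2/4 · (3,5)1 1/3
Sum over 20 students: 0/3 + 2/5 + 1/4 + 0/3 + 2/3 + 2/2 + 3/4 + 4/7 + 2/6 + 2/4 + 4/4 + 2/5 + 3/5 + 1/5 + 1/4 + 2/2 + 3/4 + 1/3 + 2/4 + 1/3 = 1033/105; mean = 1033/105 ÷ 20 = 1033/2100 = 0.491904… → 0.492.

0.492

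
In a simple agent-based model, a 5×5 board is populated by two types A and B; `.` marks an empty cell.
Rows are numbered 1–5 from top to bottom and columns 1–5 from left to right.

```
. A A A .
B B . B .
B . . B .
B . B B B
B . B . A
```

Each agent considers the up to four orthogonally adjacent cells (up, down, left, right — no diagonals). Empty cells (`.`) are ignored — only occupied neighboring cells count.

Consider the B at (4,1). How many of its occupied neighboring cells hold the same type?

Occupied neighbors of (4,1): (3,1)=B, (5,1)=B.
Same type (B): 2 of 2.

2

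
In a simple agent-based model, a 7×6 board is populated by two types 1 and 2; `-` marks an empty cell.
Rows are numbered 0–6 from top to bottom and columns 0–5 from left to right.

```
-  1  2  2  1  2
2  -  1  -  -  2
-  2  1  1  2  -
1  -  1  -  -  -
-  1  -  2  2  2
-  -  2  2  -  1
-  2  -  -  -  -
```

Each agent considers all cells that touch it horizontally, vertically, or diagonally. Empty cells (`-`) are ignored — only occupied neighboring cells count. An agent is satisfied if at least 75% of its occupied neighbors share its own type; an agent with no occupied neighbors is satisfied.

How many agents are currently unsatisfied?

15

Row 0: (0,1)1 1/3 ✗ · (0,2)2 1/3 ✗ · (0,3)2 1/3 ✗ · (0,4)1 0/3 ✗ · (0,5)2 1/2 ✗
Row 1: (1,0)2 1/2 ✗ · (1,2)1 3/6 ✗ · (1,5)2 2/3 ✗
Row 2: (2,1)2 1/5 ✗ · (2,2)1 3/4 ✓ · (2,3)1 3/4 ✓ · (2,4)2 1/2 ✗
Row 3: (3,0)1 1/2 ✗ · (3,2)1 3/5 ✗
Row 4: (4,1)1 2/3 ✗ · (4,3)2 3/4 ✓ · (4,4)2 3/4 ✓ · (4,5)2 1/2 ✗
Row 5: (5,2)2 3/4 ✓ · (5,3)2 3/3 ✓ · (5,5)1 0/2 ✗
Row 6: (6,1)2 1/1 ✓
Unsatisfied: (0,1), (0,2), (0,3), (0,4), (0,5), (1,0), (1,2), (1,5), (2,1), (2,4), (3,0), (3,2), (4,1), (4,5), (5,5) — 15 in total.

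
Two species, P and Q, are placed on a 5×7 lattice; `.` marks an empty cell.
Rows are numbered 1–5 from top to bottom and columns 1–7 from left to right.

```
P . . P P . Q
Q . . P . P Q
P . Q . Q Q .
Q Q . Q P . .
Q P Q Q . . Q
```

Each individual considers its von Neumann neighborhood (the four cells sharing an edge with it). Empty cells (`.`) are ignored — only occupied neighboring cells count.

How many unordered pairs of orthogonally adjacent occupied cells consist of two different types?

10

Scan each occupied cell's neighbors to the right and below so each pair is counted once.
From row 1: 1 unlike of 4 pairs (running 1/4).
From row 2: 3 unlike of 3 pairs (running 4/7).
From row 3: 2 unlike of 3 pairs (running 6/10).
From row 4: 2 unlike of 5 pairs (running 8/15).
From row 5: 2 unlike of 3 pairs (running 10/18).
Total adjacent occupied pairs: 18; unlike-type pairs: 10.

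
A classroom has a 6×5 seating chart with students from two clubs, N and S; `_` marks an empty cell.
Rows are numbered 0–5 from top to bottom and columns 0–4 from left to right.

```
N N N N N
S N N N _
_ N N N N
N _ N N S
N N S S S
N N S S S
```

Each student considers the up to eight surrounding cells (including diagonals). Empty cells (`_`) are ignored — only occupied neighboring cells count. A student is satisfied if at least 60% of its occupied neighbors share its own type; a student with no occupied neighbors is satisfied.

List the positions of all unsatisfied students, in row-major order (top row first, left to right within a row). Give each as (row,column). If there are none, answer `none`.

(0,0)N 2/3 ✓
(0,1)N 4/5 ✓
(0,2)N 5/5 ✓
(0,3)N 4/4 ✓
(0,4)N 2/2 ✓
(1,0)S 0/4 ✗
(1,1)N 6/7 ✓
(1,2)N 8/8 ✓
(1,3)N 7/7 ✓
(2,1)N 5/6 ✓
(2,2)N 7/7 ✓
(2,3)N 6/7 ✓
(2,4)N 3/4 ✓
(3,0)N 3/3 ✓
(3,2)N 5/7 ✓
(3,3)N 4/8 ✗
(3,4)S 2/5 ✗
(4,0)N 4/4 ✓
(4,1)N 5/7 ✓
(4,2)S 3/7 ✗
(4,3)S 6/8 ✓
(4,4)S 4/5 ✓
(5,0)N 3/3 ✓
(5,1)N 3/5 ✓
(5,2)S 3/5 ✓
(5,3)S 5/5 ✓
(5,4)S 3/3 ✓

(1,0), (3,3), (3,4), (4,2)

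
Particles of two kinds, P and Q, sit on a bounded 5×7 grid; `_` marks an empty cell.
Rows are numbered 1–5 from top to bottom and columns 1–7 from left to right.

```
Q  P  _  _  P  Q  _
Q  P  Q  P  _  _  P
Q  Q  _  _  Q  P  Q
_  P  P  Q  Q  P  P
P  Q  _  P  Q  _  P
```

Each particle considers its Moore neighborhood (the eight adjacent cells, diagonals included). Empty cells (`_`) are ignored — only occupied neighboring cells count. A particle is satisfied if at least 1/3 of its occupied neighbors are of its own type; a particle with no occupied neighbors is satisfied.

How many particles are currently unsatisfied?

(1,1)Q 1/3 ✓
(1,2)P 1/4 ✗
(1,5)P 1/2 ✓
(1,6)Q 0/2 ✗
(2,1)Q 3/5 ✓
(2,2)P 1/6 ✗
(2,3)Q 1/4 ✗
(2,4)P 1/3 ✓
(2,7)P 1/3 ✓
(3,1)Q 2/4 ✓
(3,2)Q 3/6 ✓
(3,5)Q 2/5 ✓
(3,6)P 3/6 ✓
(3,7)Q 0/4 ✗
(4,2)P 2/5 ✓
(4,3)P 2/5 ✓
(4,4)Q 3/5 ✓
(4,5)Q 3/6 ✓
(4,6)P 3/7 ✓
(4,7)P 3/4 ✓
(5,1)P 1/2 ✓
(5,2)Q 0/3 ✗
(5,4)P 1/4 ✗
(5,5)Q 2/4 ✓
(5,7)P 2/2 ✓
Unsatisfied: (1,2), (1,6), (2,2), (2,3), (3,7), (5,2), (5,4) — 7 in total.

7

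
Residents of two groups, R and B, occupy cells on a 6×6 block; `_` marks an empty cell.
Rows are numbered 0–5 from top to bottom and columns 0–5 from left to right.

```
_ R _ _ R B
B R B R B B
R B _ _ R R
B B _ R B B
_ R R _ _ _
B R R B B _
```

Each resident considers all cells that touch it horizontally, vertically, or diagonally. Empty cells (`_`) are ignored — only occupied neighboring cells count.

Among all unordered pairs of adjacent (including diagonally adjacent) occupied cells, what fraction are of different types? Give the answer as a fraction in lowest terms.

30/53

Scan each occupied cell's neighbors to the right and below (and the two forward diagonals) so each pair is counted once.
Row 0: R(0,1)–R(1,1)= R(0,1)–B(1,2)≠ R(0,1)–B(1,0)≠ R(0,4)–B(0,5)≠ R(0,4)–B(1,4)≠ R(0,4)–B(1,5)≠ R(0,4)–R(1,3)= B(0,5)–B(1,5)= B(0,5)–B(1,4)=  → 5/9 unlike.
Row 1: B(1,0)–R(1,1)≠ B(1,0)–R(2,0)≠ B(1,0)–B(2,1)= R(1,1)–B(1,2)≠ R(1,1)–B(2,1)≠ R(1,1)–R(2,0)= B(1,2)–R(1,3)≠ B(1,2)–B(2,1)= R(1,3)–B(1,4)≠ R(1,3)–R(2,4)= B(1,4)–B(1,5)= B(1,4)–R(2,4)≠ B(1,4)–R(2,5)≠ B(1,5)–R(2,5)≠ B(1,5)–R(2,4)≠  → 10/15 unlike.
Row 2: R(2,0)–B(2,1)≠ R(2,0)–B(3,0)≠ R(2,0)–B(3,1)≠ B(2,1)–B(3,1)= B(2,1)–B(3,0)= R(2,4)–R(2,5)= R(2,4)–B(3,4)≠ R(2,4)–B(3,5)≠ R(2,4)–R(3,3)= R(2,5)–B(3,5)≠ R(2,5)–B(3,4)≠  → 7/11 unlike.
Row 3: B(3,0)–B(3,1)= B(3,0)–R(4,1)≠ B(3,1)–R(4,1)≠ B(3,1)–R(4,2)≠ R(3,3)–B(3,4)≠ R(3,3)–R(4,2)= B(3,4)–B(3,5)=  → 4/7 unlike.
Row 4: R(4,1)–R(4,2)= R(4,1)–R(5,1)= R(4,1)–R(5,2)= R(4,1)–B(5,0)≠ R(4,2)–R(5,2)= R(4,2)–B(5,3)≠ R(4,2)–R(5,1)=  → 2/7 unlike.
Row 5: B(5,0)–R(5,1)≠ R(5,1)–R(5,2)= R(5,2)–B(5,3)≠ B(5,3)–B(5,4)=  → 2/4 unlike.
Total adjacent occupied pairs: 53; unlike-type pairs: 30.
30/53 is already in lowest terms.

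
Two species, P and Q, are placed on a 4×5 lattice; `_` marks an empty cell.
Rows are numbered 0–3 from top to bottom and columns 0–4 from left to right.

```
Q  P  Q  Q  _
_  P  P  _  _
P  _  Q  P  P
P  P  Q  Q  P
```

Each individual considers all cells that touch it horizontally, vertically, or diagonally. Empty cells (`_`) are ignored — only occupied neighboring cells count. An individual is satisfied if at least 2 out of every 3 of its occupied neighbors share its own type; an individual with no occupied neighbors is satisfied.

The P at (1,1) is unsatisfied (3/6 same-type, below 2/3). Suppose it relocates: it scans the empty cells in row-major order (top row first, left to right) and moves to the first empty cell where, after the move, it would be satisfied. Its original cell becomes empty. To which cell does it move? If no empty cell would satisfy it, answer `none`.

Vacating (1,1). Empty cells in order:
  (0,4): 0/1 same-type → still unsatisfied.
  (1,0): 2/3 same-type → satisfied — stop here.

(1,0)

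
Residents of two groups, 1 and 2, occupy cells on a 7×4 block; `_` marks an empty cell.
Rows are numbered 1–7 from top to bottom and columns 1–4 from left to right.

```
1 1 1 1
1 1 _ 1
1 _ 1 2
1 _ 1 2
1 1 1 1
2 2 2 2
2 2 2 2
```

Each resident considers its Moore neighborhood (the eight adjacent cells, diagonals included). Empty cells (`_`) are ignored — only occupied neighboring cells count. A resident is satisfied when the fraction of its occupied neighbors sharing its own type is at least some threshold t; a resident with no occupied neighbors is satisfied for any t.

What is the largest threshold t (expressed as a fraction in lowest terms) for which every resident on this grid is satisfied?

1/5

(1,1)1 3/3
(1,2)1 4/4
(1,3)1 4/4
(1,4)1 2/2
(2,1)1 4/4
(2,2)1 6/6
(2,4)1 3/4
(3,1)1 3/3
(3,3)1 3/5
(3,4)2 1/4
(4,1)1 3/3
(4,3)1 4/6
(4,4)2 1/5
(5,1)1 2/4
(5,2)1 4/7
(5,3)1 3/7
(5,4)1 2/5
(6,1)2 3/5
(6,2)2 5/8
(6,3)2 5/8
(6,4)2 3/5
(7,1)2 3/3
(7,2)2 5/5
(7,3)2 5/5
(7,4)2 3/3
The smallest same-type fraction is 1/5 at (4,4), which reduces to 1/5. Any threshold above that leaves this resident unsatisfied.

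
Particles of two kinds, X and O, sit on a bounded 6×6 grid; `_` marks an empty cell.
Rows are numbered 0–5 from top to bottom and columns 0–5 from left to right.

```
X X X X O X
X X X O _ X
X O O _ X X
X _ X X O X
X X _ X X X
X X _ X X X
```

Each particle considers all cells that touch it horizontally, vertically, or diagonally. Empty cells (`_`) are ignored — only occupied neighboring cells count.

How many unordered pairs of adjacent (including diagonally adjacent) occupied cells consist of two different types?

Scan each occupied cell's neighbors to the right and below (and the two forward diagonals) so each pair is counted once.
From row 0: 5 unlike of 18 pairs (running 5/18).
From row 1: 7 unlike of 14 pairs (running 12/32).
From row 2: 7 unlike of 13 pairs (running 19/45).
From row 3: 5 unlike of 14 pairs (running 24/59).
From row 4: 0 unlike of 14 pairs (running 24/73).
From row 5: 0 unlike of 3 pairs (running 24/76).
Total adjacent occupied pairs: 76; unlike-type pairs: 24.

24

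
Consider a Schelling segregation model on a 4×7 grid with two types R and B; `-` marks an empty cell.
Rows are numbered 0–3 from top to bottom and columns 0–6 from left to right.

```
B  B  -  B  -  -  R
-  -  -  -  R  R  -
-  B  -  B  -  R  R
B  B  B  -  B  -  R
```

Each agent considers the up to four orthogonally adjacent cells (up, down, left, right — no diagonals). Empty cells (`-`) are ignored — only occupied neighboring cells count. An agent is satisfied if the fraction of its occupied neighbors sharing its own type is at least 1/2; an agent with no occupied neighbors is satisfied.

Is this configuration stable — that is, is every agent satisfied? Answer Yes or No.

Yes

(0,0)B 1/1 ✓
(0,1)B 1/1 ✓
(0,3)B 0/0 ✓
(0,6)R 0/0 ✓
(1,4)R 1/1 ✓
(1,5)R 2/2 ✓
(2,1)B 1/1 ✓
(2,3)B 0/0 ✓
(2,5)R 2/2 ✓
(2,6)R 2/2 ✓
(3,0)B 1/1 ✓
(3,1)B 3/3 ✓
(3,2)B 1/1 ✓
(3,4)B 0/0 ✓
(3,6)R 1/1 ✓
All meet the threshold, so the configuration is stable.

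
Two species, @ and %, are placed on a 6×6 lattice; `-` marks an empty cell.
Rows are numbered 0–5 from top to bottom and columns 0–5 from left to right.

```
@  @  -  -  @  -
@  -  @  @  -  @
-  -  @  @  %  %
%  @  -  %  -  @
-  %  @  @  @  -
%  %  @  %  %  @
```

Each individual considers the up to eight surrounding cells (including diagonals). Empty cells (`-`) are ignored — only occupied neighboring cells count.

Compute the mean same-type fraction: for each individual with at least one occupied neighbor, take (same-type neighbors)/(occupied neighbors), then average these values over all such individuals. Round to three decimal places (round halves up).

(0,0)@ 2/2
(0,1)@ 3/3
(0,4)@ 2/2
(1,0)@ 2/2
(1,2)@ 4/4
(1,3)@ 4/5
(1,5)@ 1/3
(2,2)@ 4/5
(2,3)@ 3/5
(2,4)% 2/6
(2,5)% 1/3
(3,0)% 1/2
(3,1)@ 2/4
(3,3)% 1/6
(3,5)@ 1/3
(4,1)% 3/6
(4,2)@ 3/7
(4,3)@ 3/6
(4,4)@ 3/6
(5,0)% 2/2
(5,1)% 2/4
(5,2)@ 2/5
(5,3)% 1/5
(5,4)% 1/4
(5,5)@ 1/2
Sum over 25 individuals: 2/2 + 3/3 + 2/2 + 2/2 + 4/4 + 4/5 + 1/3 + 4/5 + 3/5 + 2/6 + 1/3 + 1/2 + 2/4 + 1/6 + 1/3 + 3/6 + 3/7 + 3/6 + 3/6 + 2/2 + 2/4 + 2/5 + 1/5 + 1/4 + 1/2 = 2027/140; mean = 2027/140 ÷ 25 = 2027/3500 = 0.579142… → 0.579.

0.579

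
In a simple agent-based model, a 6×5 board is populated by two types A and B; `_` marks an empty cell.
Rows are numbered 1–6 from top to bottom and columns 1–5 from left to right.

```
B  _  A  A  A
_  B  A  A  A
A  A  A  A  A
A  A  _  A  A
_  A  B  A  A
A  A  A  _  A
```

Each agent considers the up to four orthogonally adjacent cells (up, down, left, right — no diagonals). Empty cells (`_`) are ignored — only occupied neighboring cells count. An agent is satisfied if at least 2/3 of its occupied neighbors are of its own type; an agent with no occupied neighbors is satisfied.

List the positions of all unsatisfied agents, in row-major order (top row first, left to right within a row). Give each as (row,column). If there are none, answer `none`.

(2,2), (5,3), (6,3)

(1,1)B 0/0 ok
(1,3)A 2/2 ok
(1,4)A 3/3 ok
(1,5)A 2/2 ok
(2,2)B 0/2 unhappy
(2,3)A 3/4 ok
(2,4)A 4/4 ok
(2,5)A 3/3 ok
(3,1)A 2/2 ok
(3,2)A 3/4 ok
(3,3)A 3/3 ok
(3,4)A 4/4 ok
(3,5)A 3/3 ok
(4,1)A 2/2 ok
(4,2)A 3/3 ok
(4,4)A 3/3 ok
(4,5)A 3/3 ok
(5,2)A 2/3 ok
(5,3)B 0/3 unhappy
(5,4)A 2/3 ok
(5,5)A 3/3 ok
(6,1)A 1/1 ok
(6,2)A 3/3 ok
(6,3)A 1/2 unhappy
(6,5)A 1/1 ok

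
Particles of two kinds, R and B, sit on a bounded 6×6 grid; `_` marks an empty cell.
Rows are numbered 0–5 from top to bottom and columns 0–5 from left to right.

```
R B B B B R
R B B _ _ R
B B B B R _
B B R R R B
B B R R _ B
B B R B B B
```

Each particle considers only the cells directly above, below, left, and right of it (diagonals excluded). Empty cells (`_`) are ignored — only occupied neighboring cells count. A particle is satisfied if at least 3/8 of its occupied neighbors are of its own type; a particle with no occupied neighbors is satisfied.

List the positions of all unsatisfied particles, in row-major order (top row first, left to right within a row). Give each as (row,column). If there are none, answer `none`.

Row 0: (0,0)R 1/2 ✓ · (0,1)B 2/3 ✓ · (0,2)B 3/3 ✓ · (0,3)B 2/2 ✓ · (0,4)B 1/2 ✓ · (0,5)R 1/2 ✓
Row 1: (1,0)R 1/3 ✗ · (1,1)B 3/4 ✓ · (1,2)B 3/3 ✓ · (1,5)R 1/1 ✓
Row 2: (2,0)B 2/3 ✓ · (2,1)B 4/4 ✓ · (2,2)B 3/4 ✓ · (2,3)B 1/3 ✗ · (2,4)R 1/2 ✓
Row 3: (3,0)B 3/3 ✓ · (3,1)B 3/4 ✓ · (3,2)R 2/4 ✓ · (3,3)R 3/4 ✓ · (3,4)R 2/3 ✓ · (3,5)B 1/2 ✓
Row 4: (4,0)B 3/3 ✓ · (4,1)B 3/4 ✓ · (4,2)R 3/4 ✓ · (4,3)R 2/3 ✓ · (4,5)B 2/2 ✓
Row 5: (5,0)B 2/2 ✓ · (5,1)B 2/3 ✓ · (5,2)R 1/3 ✗ · (5,3)B 1/3 ✗ · (5,4)B 2/2 ✓ · (5,5)B 2/2 ✓

(1,0), (2,3), (5,2), (5,3)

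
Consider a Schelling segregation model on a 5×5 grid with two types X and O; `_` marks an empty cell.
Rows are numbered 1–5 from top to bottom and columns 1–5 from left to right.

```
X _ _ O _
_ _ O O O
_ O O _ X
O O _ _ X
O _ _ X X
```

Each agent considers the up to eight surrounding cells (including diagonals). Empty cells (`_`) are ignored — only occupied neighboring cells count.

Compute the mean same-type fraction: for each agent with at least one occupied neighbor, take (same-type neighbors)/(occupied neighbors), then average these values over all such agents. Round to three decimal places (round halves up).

0.908

(1,1)X — no occupied neighbors
(1,4)O 3/3
(2,3)O 4/4
(2,4)O 4/5
(2,5)O 2/3
(3,2)O 4/4
(3,3)O 4/4
(3,5)X 1/3
(4,1)O 3/3
(4,2)O 4/4
(4,5)X 3/3
(5,1)O 2/2
(5,4)X 2/2
(5,5)X 2/2
Sum over 13 agents: 3/3 + 4/4 + 4/5 + 2/3 + 4/4 + 4/4 + 1/3 + 3/3 + 4/4 + 3/3 + 2/2 + 2/2 + 2/2 = 59/5; mean = 59/5 ÷ 13 = 59/65 = 0.907692… → 0.908.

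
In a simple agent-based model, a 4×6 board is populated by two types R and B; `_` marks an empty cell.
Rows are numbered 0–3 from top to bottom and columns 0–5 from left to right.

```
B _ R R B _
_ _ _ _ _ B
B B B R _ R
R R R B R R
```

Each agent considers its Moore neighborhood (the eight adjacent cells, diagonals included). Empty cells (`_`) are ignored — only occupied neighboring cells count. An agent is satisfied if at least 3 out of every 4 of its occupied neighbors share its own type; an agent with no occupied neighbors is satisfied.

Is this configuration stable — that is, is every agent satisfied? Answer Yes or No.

No

Row 0: (0,0)B 0/0 ✓ · (0,2)R 1/1 ✓ · (0,3)R 1/2 ✗ · (0,4)B 1/2 ✗
Row 1: (1,5)B 1/2 ✗
Row 2: (2,0)B 1/3 ✗ · (2,1)B 2/5 ✗ · (2,2)B 2/5 ✗ · (2,3)R 2/4 ✗ · (2,5)R 2/3 ✗
Row 3: (3,0)R 1/3 ✗ · (3,1)R 2/5 ✗ · (3,2)R 2/5 ✗ · (3,3)B 1/4 ✗ · (3,4)R 3/4 ✓ · (3,5)R 2/2 ✓
For instance (0,3) has only 1/2 same-type neighbors, below 3/4.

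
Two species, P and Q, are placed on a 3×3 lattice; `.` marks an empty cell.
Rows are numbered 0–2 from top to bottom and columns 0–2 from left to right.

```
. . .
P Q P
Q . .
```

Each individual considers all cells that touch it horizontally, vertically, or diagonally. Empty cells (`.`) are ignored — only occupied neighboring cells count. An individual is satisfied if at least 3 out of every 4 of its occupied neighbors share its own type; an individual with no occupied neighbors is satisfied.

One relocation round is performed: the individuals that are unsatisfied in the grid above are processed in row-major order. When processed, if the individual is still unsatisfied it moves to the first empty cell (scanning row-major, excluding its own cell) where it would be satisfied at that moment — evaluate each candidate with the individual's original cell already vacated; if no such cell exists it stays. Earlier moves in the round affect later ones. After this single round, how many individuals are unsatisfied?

Initially unsatisfied (in order): (1,0), (1,1), (1,2), (2,0).
  (1,0): no empty cell satisfies it; stays.
  (1,1): no empty cell satisfies it; stays.
  (1,2): no empty cell satisfies it; stays.
  (2,0): no empty cell satisfies it; stays.
Resulting grid:
. . .
P Q P
Q . .
Unsatisfied now: (1,0), (1,1), (1,2), (2,0).

4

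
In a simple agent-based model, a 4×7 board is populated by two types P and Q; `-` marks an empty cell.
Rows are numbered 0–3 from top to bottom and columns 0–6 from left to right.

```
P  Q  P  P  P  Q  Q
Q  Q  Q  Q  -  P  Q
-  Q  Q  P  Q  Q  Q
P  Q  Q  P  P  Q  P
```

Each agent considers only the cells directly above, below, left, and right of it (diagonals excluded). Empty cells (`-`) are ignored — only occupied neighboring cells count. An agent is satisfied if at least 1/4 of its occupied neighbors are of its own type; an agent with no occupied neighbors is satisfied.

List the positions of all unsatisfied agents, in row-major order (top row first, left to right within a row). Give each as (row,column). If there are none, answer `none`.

(0,0)P 0/2 unhappy
(0,1)Q 1/3 ok
(0,2)P 1/3 ok
(0,3)P 2/3 ok
(0,4)P 1/2 ok
(0,5)Q 1/3 ok
(0,6)Q 2/2 ok
(1,0)Q 1/2 ok
(1,1)Q 4/4 ok
(1,2)Q 3/4 ok
(1,3)Q 1/3 ok
(1,5)P 0/3 unhappy
(1,6)Q 2/3 ok
(2,1)Q 3/3 ok
(2,2)Q 3/4 ok
(2,3)P 1/4 ok
(2,4)Q 1/3 ok
(2,5)Q 3/4 ok
(2,6)Q 2/3 ok
(3,0)P 0/1 unhappy
(3,1)Q 2/3 ok
(3,2)Q 2/3 ok
(3,3)P 2/3 ok
(3,4)P 1/3 ok
(3,5)Q 1/3 ok
(3,6)P 0/2 unhappy

(0,0), (1,5), (3,0), (3,6)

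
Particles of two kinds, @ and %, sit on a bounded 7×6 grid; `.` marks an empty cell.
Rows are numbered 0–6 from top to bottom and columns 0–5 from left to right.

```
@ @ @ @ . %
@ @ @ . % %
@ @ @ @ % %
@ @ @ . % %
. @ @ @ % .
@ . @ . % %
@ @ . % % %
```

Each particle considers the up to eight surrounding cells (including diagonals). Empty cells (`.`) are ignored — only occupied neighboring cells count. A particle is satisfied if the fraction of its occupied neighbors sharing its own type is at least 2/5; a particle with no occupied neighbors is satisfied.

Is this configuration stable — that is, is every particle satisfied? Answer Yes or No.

Yes

(0,0)@ 3/3 ✓
(0,1)@ 5/5 ✓
(0,2)@ 4/4 ✓
(0,3)@ 2/3 ✓
(0,5)% 2/2 ✓
(1,0)@ 5/5 ✓
(1,1)@ 8/8 ✓
(1,2)@ 7/7 ✓
(1,4)% 4/6 ✓
(1,5)% 4/4 ✓
(2,0)@ 5/5 ✓
(2,1)@ 8/8 ✓
(2,2)@ 6/6 ✓
(2,3)@ 3/6 ✓
(2,4)% 5/6 ✓
(2,5)% 5/5 ✓
(3,0)@ 4/4 ✓
(3,1)@ 7/7 ✓
(3,2)@ 7/7 ✓
(3,4)% 4/6 ✓
(3,5)% 4/4 ✓
(4,1)@ 6/6 ✓
(4,2)@ 5/5 ✓
(4,3)@ 3/6 ✓
(4,4)% 4/5 ✓
(5,0)@ 3/3 ✓
(5,2)@ 4/5 ✓
(5,4)% 5/6 ✓
(5,5)% 4/4 ✓
(6,0)@ 2/2 ✓
(6,1)@ 3/3 ✓
(6,3)% 2/3 ✓
(6,4)% 4/4 ✓
(6,5)% 3/3 ✓
All meet the threshold, so the configuration is stable.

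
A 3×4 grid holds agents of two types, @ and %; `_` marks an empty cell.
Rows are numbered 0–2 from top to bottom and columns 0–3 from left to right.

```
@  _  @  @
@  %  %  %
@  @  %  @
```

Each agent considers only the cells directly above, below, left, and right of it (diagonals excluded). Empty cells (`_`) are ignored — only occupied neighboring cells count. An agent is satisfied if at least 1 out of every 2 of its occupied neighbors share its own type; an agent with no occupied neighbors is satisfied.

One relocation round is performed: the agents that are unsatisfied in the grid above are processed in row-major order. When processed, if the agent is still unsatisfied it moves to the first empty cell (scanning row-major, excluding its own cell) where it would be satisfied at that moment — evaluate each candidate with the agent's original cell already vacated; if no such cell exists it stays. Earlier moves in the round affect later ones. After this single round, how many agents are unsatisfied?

Initially unsatisfied (in order): (1,1), (1,3), (2,1), (2,2), (2,3).
  (1,1): no empty cell satisfies it; stays.
  (1,3): no empty cell satisfies it; stays.
  (2,1) → (0,1).
  (2,2): now satisfied by earlier moves; stays.
  (2,3): no empty cell satisfies it; stays.
Resulting grid:
@ @ @ @
@ % % %
@ _ % @
Unsatisfied now: (1,1), (1,3), (2,3).

3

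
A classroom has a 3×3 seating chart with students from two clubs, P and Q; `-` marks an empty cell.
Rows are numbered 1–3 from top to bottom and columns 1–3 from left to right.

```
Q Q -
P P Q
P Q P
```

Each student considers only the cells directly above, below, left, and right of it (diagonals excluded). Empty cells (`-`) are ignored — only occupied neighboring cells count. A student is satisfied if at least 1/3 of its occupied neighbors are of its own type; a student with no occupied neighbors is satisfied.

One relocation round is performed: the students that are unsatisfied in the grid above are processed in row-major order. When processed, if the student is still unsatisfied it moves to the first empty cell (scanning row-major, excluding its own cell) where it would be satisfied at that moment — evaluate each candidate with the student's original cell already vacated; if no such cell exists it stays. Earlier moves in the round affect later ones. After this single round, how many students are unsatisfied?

Initially unsatisfied (in order): (2,2), (2,3), (3,2), (3,3).
  (2,2): no empty cell satisfies it; stays.
  (2,3) → (1,3).
  (3,2) → (2,3).
  (3,3) → (3,2).
Resulting grid:
Q Q Q
P P Q
P P -
All satisfied now.

0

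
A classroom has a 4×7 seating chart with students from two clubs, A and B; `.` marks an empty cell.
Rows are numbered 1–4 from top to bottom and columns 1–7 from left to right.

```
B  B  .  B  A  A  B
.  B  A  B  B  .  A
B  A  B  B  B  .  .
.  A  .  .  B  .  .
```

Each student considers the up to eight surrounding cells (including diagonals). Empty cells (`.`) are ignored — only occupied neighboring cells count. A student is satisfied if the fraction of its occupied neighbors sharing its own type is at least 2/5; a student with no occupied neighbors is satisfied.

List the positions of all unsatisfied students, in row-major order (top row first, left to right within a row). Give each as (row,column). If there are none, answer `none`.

Row 1: (1,1)B 2/2 satisfied · (1,2)B 2/3 satisfied · (1,4)B 2/4 satisfied · (1,5)A 1/4 not · (1,6)A 2/4 satisfied · (1,7)B 0/2 not
Row 2: (2,2)B 4/6 satisfied · (2,3)A 1/7 not · (2,4)B 5/7 satisfied · (2,5)B 4/6 satisfied · (2,7)A 1/2 satisfied
Row 3: (3,1)B 1/3 not · (3,2)A 2/5 satisfied · (3,3)B 3/6 satisfied · (3,4)B 5/6 satisfied · (3,5)B 4/4 satisfied
Row 4: (4,2)A 1/3 not · (4,5)B 2/2 satisfied

(1,5), (1,7), (2,3), (3,1), (4,2)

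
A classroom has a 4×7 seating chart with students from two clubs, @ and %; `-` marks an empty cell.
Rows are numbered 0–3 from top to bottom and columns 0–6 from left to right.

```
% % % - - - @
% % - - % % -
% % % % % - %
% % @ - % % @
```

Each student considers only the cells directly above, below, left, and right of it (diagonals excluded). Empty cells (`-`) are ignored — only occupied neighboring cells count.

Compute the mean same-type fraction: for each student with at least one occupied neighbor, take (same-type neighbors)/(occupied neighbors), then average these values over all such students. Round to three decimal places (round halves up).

Row 0: (0,0)% 2/2 · (0,1)% 3/3 · (0,2)% 1/1 · (0,6)@ — no occupied neighbors
Row 1: (1,0)% 3/3 · (1,1)% 3/3 · (1,4)% 2/2 · (1,5)% 1/1
Row 2: (2,0)% 3/3 · (2,1)% 4/4 · (2,2)% 2/3 · (2,3)% 2/2 · (2,4)% 3/3 · (2,6)% 0/1
Row 3: (3,0)% 2/2 · (3,1)% 2/3 · (3,2)@ 0/2 · (3,4)% 2/2 · (3,5)% 1/2 · (3,6)@ 0/2
Sum over 19 students: 2/2 + 3/3 + 1/1 + 3/3 + 3/3 + 2/2 + 1/1 + 3/3 + 4/4 + 2/3 + 2/2 + 3/3 + 0/1 + 2/2 + 2/3 + 0/2 + 2/2 + 1/2 + 0/2 = 89/6; mean = 89/6 ÷ 19 = 89/114 = 0.780701… → 0.781.

0.781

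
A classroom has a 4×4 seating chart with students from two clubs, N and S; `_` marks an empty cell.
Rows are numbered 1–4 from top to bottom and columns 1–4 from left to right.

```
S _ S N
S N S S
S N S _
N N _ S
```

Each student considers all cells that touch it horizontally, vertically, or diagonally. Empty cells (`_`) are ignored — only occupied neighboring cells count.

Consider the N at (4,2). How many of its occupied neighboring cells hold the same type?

2

Occupied neighbors of (4,2): (3,1)=S, (3,2)=N, (3,3)=S, (4,1)=N.
Same type (N): 2 of 4.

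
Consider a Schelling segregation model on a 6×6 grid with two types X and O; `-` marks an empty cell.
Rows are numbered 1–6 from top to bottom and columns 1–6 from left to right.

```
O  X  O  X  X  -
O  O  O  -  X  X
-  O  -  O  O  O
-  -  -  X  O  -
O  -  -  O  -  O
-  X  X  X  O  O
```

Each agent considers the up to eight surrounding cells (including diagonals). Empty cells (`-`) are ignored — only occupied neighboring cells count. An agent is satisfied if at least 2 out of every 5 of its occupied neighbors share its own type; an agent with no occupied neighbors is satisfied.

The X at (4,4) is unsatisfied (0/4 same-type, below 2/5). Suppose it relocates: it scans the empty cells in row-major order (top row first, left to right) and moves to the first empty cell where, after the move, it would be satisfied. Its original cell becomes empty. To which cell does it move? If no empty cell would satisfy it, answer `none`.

Vacating (4,4). Empty cells in order:
  (1,6): 3/3 same-type → satisfied — stop here.

(1,6)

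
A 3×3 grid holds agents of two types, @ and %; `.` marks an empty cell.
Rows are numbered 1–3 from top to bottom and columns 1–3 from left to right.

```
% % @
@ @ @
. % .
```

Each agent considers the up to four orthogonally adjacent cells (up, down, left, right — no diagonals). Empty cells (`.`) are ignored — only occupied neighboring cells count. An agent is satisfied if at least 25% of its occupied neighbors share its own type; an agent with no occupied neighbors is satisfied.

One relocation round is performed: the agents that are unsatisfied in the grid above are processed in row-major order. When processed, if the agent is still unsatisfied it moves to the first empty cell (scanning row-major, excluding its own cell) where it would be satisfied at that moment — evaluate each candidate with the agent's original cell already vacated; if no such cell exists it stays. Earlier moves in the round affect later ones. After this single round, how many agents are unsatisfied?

1

Initially unsatisfied (in order): (3,2).
  (3,2): no empty cell satisfies it; stays.
Resulting grid:
% % @
@ @ @
. % .
Unsatisfied now: (3,2).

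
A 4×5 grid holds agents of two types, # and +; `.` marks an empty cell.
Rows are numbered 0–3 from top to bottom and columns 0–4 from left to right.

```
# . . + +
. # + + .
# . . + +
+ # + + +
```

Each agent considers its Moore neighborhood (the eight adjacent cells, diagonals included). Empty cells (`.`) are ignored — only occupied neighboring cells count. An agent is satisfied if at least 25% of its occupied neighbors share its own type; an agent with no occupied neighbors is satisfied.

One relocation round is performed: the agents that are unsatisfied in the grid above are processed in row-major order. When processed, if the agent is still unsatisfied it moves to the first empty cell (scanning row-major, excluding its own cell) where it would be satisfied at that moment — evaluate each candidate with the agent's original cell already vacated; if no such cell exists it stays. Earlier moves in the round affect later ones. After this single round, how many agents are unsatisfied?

Initially unsatisfied (in order): (3,0).
  (3,0) → (0,1).
Resulting grid:
# + . + +
. # + + .
# . . + +
. # + + +
All satisfied now.

0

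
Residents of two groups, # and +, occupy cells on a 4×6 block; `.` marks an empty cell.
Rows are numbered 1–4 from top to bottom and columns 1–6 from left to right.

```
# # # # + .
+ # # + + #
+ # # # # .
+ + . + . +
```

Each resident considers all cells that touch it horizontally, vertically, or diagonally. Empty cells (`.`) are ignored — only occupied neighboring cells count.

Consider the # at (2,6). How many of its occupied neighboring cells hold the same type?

Occupied neighbors of (2,6): (1,5)=+, (2,5)=+, (3,5)=#.
Same type (#): 1 of 3.

1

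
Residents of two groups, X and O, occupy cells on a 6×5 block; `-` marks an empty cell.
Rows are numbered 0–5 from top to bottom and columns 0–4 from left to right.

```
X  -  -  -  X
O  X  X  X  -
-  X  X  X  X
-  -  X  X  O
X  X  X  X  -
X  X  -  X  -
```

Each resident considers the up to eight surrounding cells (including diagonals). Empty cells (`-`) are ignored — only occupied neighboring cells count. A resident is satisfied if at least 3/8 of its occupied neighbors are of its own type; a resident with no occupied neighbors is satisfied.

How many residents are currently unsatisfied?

2

(0,0)X 1/2 satisfied
(0,4)X 1/1 satisfied
(1,0)O 0/3 not
(1,1)X 4/5 satisfied
(1,2)X 5/5 satisfied
(1,3)X 5/5 satisfied
(2,1)X 4/5 satisfied
(2,2)X 7/7 satisfied
(2,3)X 6/7 satisfied
(2,4)X 3/4 satisfied
(3,2)X 7/7 satisfied
(3,3)X 6/7 satisfied
(3,4)O 0/4 not
(4,0)X 3/3 satisfied
(4,1)X 5/5 satisfied
(4,2)X 6/6 satisfied
(4,3)X 4/5 satisfied
(5,0)X 3/3 satisfied
(5,1)X 4/4 satisfied
(5,3)X 2/2 satisfied
Unsatisfied: (1,0), (3,4) — 2 in total.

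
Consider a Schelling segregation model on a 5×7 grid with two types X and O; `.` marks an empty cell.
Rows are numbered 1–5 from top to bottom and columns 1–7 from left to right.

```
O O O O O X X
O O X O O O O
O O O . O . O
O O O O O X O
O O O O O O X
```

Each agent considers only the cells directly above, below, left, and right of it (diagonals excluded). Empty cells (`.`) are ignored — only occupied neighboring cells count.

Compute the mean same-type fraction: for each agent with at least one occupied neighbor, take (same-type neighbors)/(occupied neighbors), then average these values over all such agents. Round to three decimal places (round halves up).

0.758

Row 1: (1,1)O 2/2 · (1,2)O 3/3 · (1,3)O 2/3 · (1,4)O 3/3 · (1,5)O 2/3 · (1,6)X 1/3 · (1,7)X 1/2
Row 2: (2,1)O 3/3 · (2,2)O 3/4 · (2,3)X 0/4 · (2,4)O 2/3 · (2,5)O 4/4 · (2,6)O 2/3 · (2,7)O 2/3
Row 3: (3,1)O 3/3 · (3,2)O 4/4 · (3,3)O 2/3 · (3,5)O 2/2 · (3,7)O 2/2
Row 4: (4,1)O 3/3 · (4,2)O 4/4 · (4,3)O 4/4 · (4,4)O 3/3 · (4,5)O 3/4 · (4,6)X 0/3 · (4,7)O 1/3
Row 5: (5,1)O 2/2 · (5,2)O 3/3 · (5,3)O 3/3 · (5,4)O 3/3 · (5,5)O 3/3 · (5,6)O 1/3 · (5,7)X 0/2
Sum over 33 agents: 2/2 + 3/3 + 2/3 + 3/3 + 2/3 + 1/3 + 1/2 + 3/3 + 3/4 + 0/4 + 2/3 + 4/4 + 2/3 + 2/3 + 3/3 + 4/4 + 2/3 + 2/2 + 2/2 + 3/3 + 4/4 + 4/4 + 3/3 + 3/4 + 0/3 + 1/3 + 2/2 + 3/3 + 3/3 + 3/3 + 3/3 + 1/3 + 0/2 = 25; mean = 25 ÷ 33 = 25/33 = 0.757575… → 0.758.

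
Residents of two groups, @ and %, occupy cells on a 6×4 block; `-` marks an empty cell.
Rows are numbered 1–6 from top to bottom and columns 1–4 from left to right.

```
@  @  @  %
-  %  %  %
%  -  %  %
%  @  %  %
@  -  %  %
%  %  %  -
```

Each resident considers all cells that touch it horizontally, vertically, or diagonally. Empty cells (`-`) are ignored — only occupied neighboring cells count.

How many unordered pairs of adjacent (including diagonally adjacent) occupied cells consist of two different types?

Scan each occupied cell's neighbors to the right and below (and the two forward diagonals) so each pair is counted once.
From row 1: 7 unlike of 11 pairs (running 7/11).
From row 2: 0 unlike of 8 pairs (running 7/19).
From row 3: 2 unlike of 8 pairs (running 9/27).
From row 4: 4 unlike of 10 pairs (running 13/37).
From row 5: 2 unlike of 6 pairs (running 15/43).
From row 6: 0 unlike of 2 pairs (running 15/45).
Total adjacent occupied pairs: 45; unlike-type pairs: 15.

15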